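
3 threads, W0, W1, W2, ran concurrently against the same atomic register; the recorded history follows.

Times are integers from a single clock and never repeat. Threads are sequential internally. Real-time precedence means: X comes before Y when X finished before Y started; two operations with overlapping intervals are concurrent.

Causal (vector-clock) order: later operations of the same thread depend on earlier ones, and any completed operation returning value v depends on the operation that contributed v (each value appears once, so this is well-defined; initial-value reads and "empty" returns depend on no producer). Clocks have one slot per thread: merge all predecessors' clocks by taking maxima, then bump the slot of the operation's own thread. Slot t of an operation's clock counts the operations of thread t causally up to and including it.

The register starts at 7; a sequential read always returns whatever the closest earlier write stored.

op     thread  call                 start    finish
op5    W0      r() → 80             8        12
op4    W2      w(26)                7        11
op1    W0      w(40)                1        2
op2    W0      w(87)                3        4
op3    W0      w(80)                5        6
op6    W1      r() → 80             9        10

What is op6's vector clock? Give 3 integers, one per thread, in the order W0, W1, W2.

(3, 1, 0)

root op op4, invoked 7: fresh clock plus W2's own tick → (0, 0, 1)
root op op1, invoked 1: fresh clock plus W0's own tick → (1, 0, 0)
op2, invoked 3, takes VC(op1)=(1, 0, 0) under max, adds 1 for W0 → (2, 0, 0)
op3, invoked 5, takes VC(op2)=(2, 0, 0) under max, adds 1 for W0 → (3, 0, 0)
op6, invoked 9, takes VC(op3)=(3, 0, 0) under max, adds 1 for W1 → (3, 1, 0)
op5, invoked 8, takes VC(op3)=(3, 0, 0) under max, adds 1 for W0 → (4, 0, 0)
target: VC(op6) = (3, 1, 0)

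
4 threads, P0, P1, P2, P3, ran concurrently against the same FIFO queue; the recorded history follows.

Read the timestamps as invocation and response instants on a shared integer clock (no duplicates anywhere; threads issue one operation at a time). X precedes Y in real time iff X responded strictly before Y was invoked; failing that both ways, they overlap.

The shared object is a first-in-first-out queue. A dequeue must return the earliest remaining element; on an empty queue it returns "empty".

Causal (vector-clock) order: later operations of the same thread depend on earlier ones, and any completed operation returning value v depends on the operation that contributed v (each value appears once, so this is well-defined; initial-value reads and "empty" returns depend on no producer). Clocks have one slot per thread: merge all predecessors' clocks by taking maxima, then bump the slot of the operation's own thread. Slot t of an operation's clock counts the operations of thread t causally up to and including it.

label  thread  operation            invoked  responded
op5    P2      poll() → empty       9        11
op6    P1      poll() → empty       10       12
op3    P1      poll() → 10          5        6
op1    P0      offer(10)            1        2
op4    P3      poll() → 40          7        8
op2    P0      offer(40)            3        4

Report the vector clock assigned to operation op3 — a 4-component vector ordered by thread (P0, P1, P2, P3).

(1, 1, 0, 0)

op5, invoked 9, has no incoming edges; only P2's bump applies → (0, 0, 1, 0)
op1, invoked 1, has no incoming edges; only P0's bump applies → (1, 0, 0, 0)
invoked at 5, op3 merges VC(op1)=(1, 0, 0, 0) and bumps P1's slot → (1, 1, 0, 0)
invoked at 3, op2 merges VC(op1)=(1, 0, 0, 0) and bumps P0's slot → (2, 0, 0, 0)
invoked at 10, op6 merges VC(op3)=(1, 1, 0, 0) and bumps P1's slot → (1, 2, 0, 0)
invoked at 7, op4 merges VC(op2)=(2, 0, 0, 0) and bumps P3's slot → (2, 0, 0, 1)
target: VC(op3) = (1, 1, 0, 0)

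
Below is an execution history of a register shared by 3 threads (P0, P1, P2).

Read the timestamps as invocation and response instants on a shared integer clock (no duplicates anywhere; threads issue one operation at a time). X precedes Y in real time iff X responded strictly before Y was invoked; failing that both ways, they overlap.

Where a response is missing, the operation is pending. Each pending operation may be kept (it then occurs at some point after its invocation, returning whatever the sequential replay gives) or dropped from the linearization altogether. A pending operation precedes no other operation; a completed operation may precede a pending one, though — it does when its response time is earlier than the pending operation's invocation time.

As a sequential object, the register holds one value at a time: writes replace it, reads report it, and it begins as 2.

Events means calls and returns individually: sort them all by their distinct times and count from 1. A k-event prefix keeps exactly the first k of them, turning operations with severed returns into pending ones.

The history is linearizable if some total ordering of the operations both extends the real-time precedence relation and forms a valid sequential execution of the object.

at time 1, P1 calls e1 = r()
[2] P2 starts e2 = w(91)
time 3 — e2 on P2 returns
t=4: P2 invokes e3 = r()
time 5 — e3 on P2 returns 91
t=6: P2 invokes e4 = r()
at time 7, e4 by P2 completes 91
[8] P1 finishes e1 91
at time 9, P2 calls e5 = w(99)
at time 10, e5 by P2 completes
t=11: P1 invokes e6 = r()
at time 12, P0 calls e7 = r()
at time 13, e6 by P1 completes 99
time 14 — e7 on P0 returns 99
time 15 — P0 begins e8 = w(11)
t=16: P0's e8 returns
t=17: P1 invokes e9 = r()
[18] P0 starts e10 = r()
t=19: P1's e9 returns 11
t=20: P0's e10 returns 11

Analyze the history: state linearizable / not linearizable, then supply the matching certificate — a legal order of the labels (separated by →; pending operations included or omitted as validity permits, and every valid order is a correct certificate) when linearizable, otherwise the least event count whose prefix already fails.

linearizable — witness: e2 → e1 → e3 → e4 → e5 → e6 → e7 → e8 → e9 → e10

after step 1 (e2 w(91)): value 91
after step 2 (e1 r() → 91): value 91
after step 3 (e3 r() → 91): value 91
after step 4 (e4 r() → 91): value 91
after step 5 (e5 w(99)): value 99
after step 6 (e6 r() → 99): value 99
after step 7 (e7 r() → 99): value 99
after step 8 (e8 w(11)): value 11
after step 9 (e9 r() → 11): value 11
after step 10 (e10 r() → 11): value 11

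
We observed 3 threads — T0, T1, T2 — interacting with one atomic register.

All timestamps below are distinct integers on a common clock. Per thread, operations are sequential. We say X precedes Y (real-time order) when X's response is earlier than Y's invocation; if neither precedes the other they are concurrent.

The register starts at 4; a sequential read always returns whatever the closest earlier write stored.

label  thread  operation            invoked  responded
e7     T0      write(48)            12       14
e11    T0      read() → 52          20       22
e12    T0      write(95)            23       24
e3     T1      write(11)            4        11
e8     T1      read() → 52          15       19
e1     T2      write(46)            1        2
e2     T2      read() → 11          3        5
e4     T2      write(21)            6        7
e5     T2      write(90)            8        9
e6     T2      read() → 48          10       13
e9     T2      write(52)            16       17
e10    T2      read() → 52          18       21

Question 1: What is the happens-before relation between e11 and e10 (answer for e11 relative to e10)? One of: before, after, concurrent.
Answer: concurrent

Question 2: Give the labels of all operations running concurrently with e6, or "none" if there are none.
Answer: e3, e7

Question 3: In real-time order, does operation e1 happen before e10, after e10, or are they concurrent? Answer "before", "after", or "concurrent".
Answer: before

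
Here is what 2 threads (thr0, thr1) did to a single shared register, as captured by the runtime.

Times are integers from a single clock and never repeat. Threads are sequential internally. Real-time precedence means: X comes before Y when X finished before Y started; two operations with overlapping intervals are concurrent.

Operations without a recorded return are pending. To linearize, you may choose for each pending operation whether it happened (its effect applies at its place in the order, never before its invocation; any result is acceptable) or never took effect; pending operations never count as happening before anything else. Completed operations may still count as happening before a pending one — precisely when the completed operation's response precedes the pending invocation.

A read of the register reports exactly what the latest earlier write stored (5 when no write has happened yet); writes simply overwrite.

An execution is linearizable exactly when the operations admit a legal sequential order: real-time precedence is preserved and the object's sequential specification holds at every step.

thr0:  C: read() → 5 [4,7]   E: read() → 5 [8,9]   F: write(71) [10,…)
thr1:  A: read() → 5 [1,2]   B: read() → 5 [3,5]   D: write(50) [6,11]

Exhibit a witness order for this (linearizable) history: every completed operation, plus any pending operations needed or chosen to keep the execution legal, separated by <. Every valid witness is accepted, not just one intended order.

A < B < C < E < D

1. A read() → 5, leaving value 5
2. B read() → 5, leaving value 5
3. C read() → 5, leaving value 5
4. E read() → 5, leaving value 5
5. D write(50), leaving value 50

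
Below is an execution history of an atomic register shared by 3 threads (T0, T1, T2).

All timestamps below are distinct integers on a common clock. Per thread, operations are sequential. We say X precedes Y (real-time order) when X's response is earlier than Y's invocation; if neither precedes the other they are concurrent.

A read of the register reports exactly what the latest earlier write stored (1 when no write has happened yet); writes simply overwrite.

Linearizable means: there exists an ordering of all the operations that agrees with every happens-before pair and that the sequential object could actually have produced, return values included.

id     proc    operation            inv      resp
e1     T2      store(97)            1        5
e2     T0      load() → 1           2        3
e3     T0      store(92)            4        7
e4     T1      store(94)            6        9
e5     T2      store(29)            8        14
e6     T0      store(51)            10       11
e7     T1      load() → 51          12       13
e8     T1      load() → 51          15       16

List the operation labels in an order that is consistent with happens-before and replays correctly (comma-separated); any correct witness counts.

e2, e1, e3, e4, e5, e6, e7, e8

after step 1 (e2 load() → 1): value 1
after step 2 (e1 store(97)): value 97
after step 3 (e3 store(92)): value 92
after step 4 (e4 store(94)): value 94
after step 5 (e5 store(29)): value 29
after step 6 (e6 store(51)): value 51
after step 7 (e7 load() → 51): value 51
after step 8 (e8 load() → 51): value 51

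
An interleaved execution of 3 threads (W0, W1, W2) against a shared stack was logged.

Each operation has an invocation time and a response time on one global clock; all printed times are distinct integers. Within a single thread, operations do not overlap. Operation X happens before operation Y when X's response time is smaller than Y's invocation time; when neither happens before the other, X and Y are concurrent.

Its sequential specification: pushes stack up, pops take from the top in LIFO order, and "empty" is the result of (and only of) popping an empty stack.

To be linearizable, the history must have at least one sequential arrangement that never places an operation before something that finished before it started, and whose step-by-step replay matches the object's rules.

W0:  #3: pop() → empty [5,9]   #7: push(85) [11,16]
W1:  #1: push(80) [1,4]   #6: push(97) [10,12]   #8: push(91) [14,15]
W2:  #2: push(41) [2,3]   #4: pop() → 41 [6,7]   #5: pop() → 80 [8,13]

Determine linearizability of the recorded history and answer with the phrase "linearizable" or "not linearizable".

linearizable

a witness: #1, #2, #4, #5, #3, #6, #7, #8
1. #1 push(80), leaving stack <80>
2. #2 push(41), leaving stack <80,41>
3. #4 pop() → 41, leaving stack <80>
4. #5 pop() → 80, leaving stack <>
5. #3 pop() → empty, leaving stack <>
6. #6 push(97), leaving stack <97>
7. #7 push(85), leaving stack <97,85>
8. #8 push(91), leaving stack <97,85,91>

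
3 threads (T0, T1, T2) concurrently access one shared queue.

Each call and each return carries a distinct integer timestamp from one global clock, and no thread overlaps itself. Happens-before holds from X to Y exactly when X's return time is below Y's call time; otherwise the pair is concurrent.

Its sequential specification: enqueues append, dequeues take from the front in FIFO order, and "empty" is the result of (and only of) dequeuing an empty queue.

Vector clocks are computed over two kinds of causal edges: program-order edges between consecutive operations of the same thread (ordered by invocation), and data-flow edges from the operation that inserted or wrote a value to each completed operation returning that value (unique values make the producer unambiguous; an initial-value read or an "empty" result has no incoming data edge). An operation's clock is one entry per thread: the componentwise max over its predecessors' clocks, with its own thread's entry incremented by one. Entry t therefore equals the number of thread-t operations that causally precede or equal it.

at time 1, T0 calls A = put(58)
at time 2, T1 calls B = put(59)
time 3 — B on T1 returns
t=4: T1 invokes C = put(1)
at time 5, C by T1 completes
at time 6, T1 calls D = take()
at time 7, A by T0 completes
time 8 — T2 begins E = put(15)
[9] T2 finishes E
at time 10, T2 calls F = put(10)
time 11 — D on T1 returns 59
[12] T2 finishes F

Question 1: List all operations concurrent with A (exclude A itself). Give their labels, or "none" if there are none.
overlap test against A [1,7]: concurrent iff the interval meets 1..7
B [2,3]: concurrent
C [4,5]: concurrent
D [6,11]: concurrent
E [8,9]: after
F [10,12]: after

B, C, D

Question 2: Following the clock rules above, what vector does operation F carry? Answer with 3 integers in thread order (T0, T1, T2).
E (invocation 8): nothing precedes it; T2's component alone gives (0, 0, 1)
B (invocation 2): nothing precedes it; T1's component alone gives (0, 1, 0)
A (invocation 1): nothing precedes it; T0's component alone gives (1, 0, 0)
F (invocation 10): componentwise max over VC(E)=(0, 0, 1), +1 at T2, giving (0, 0, 2)
C (invocation 4): componentwise max over VC(B)=(0, 1, 0), +1 at T1, giving (0, 2, 0)
D (invocation 6): componentwise max over VC(B)=(0, 1, 0), VC(C)=(0, 2, 0), +1 at T1, giving (0, 3, 0)
target: VC(F) = (0, 0, 2)

(0, 0, 2)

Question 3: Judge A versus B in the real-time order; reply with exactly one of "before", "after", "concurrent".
A spans [1,7], B spans [2,3]
the intervals overlap in both directions

concurrent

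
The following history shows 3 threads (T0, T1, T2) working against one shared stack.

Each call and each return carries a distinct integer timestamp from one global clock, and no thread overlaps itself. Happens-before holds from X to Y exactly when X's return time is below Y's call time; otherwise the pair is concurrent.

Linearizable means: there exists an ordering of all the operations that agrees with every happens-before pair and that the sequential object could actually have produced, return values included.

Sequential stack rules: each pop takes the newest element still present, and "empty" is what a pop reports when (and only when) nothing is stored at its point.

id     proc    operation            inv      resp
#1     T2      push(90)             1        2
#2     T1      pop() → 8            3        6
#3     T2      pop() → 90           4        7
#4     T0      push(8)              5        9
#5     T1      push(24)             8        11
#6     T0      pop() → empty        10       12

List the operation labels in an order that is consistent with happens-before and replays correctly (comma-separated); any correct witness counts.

#1, #3, #4, #2, #6, #5

after step 1 (#1 push(90)): stack <90>
after step 2 (#3 pop() → 90): stack <>
after step 3 (#4 push(8)): stack <8>
after step 4 (#2 pop() → 8): stack <>
after step 5 (#6 pop() → empty): stack <>
after step 6 (#5 push(24)): stack <24>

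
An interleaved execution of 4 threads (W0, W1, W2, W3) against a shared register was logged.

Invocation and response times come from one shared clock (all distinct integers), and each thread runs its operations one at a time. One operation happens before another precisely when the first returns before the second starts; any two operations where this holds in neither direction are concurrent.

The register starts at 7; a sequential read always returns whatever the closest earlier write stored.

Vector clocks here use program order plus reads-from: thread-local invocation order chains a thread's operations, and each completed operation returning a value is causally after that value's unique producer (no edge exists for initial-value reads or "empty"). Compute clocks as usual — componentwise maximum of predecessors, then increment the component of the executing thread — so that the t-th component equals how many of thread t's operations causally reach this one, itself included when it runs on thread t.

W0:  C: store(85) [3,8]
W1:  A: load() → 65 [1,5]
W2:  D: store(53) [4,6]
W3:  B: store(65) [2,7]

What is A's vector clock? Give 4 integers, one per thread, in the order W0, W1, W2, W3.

(0, 1, 0, 1)

VC(B, invoked at 2): no causal predecessors; +1 on W3 → (0, 0, 0, 1)
VC(D, invoked at 4): no causal predecessors; +1 on W2 → (0, 0, 1, 0)
VC(C, invoked at 3): no causal predecessors; +1 on W0 → (1, 0, 0, 0)
A, invoked 1, takes VC(B)=(0, 0, 0, 1) under max, adds 1 for W1 → (0, 1, 0, 1)
target: VC(A) = (0, 1, 0, 1)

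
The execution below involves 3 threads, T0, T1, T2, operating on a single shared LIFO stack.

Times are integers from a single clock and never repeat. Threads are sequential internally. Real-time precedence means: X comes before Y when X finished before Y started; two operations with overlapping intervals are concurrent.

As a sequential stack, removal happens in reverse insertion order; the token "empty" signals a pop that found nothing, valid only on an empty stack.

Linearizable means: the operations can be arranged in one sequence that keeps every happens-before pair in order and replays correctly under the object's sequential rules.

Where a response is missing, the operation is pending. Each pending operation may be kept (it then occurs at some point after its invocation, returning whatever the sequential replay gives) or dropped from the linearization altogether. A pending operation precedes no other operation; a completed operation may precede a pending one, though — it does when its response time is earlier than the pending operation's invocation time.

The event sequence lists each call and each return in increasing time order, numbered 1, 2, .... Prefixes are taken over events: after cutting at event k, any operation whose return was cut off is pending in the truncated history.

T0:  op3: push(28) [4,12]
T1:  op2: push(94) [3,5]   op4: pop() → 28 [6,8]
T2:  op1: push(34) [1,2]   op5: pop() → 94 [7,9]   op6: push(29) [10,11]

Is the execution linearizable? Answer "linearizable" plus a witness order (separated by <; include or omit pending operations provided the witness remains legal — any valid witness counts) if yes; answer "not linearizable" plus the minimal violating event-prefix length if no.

after step 1 (op1 push(34)): stack <34>
after step 2 (op2 push(94)): stack <34,94>
after step 3 (op3 push(28)): stack <34,94,28>
after step 4 (op4 pop() → 28): stack <34,94>
after step 5 (op5 pop() → 94): stack <34>
after step 6 (op6 push(29)): stack <34,29>

linearizable — witness: op1 < op2 < op3 < op4 < op5 < op6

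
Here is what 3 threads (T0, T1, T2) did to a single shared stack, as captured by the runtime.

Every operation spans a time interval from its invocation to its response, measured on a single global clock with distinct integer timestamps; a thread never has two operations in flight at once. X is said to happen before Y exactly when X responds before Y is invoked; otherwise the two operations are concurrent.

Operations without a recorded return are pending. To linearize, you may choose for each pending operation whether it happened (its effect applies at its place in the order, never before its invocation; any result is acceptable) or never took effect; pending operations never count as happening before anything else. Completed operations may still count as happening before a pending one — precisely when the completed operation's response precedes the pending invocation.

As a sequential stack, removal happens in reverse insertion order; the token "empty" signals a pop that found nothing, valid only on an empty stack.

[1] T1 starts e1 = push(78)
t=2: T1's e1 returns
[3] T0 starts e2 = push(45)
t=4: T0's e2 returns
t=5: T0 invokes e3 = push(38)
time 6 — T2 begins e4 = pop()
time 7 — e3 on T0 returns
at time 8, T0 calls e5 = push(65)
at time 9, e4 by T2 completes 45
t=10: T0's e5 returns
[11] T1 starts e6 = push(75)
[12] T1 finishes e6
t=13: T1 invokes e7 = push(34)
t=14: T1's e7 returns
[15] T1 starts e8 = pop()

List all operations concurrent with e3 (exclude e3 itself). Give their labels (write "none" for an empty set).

e3 spans [5,7]: anything still running between times 5 and 7 counts as concurrent
e1 [1,2]: before
e2 [3,4]: before
e4 [6,9]: concurrent
e5 [8,10]: after
e6 [11,12]: after
e7 [13,14]: after
e8 [15,…): after

e4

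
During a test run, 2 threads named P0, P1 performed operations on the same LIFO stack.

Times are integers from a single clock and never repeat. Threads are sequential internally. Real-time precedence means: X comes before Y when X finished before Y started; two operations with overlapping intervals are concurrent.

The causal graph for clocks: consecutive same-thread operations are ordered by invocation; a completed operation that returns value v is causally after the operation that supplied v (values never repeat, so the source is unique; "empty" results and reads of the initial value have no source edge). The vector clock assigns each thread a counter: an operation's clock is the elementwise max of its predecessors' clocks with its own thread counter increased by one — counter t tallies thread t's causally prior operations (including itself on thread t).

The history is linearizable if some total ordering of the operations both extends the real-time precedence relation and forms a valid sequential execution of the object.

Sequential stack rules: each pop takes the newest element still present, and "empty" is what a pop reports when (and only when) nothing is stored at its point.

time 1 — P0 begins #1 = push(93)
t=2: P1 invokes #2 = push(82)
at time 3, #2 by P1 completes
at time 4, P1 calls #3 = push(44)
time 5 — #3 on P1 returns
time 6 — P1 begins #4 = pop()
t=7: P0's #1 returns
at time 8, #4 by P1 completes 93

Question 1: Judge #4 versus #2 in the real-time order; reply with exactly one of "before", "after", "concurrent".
#4 spans [6,8], #2 spans [2,3]
resp(#2)=3 < inv(#4)=6

after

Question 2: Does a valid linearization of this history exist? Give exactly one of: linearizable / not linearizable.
one valid linearization: #2, #3, #1, #4
step 1: #2 push(82) — stack <82>
step 2: #3 push(44) — stack <82,44>
step 3: #1 push(93) — stack <82,44,93>
step 4: #4 pop() → 93 — stack <82,44>

linearizable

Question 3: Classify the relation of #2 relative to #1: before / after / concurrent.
#2 spans [2,3], #1 spans [1,7]
the intervals overlap in both directions

concurrent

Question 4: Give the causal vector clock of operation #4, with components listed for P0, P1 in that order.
#2 (invocation 2): nothing precedes it; P1's component alone gives (0, 1)
#1 (invocation 1): nothing precedes it; P0's component alone gives (1, 0)
#3, invoked 4, takes VC(#2)=(0, 1) under max, adds 1 for P1 → (0, 2)
#4, invoked 6, takes VC(#1)=(1, 0), VC(#3)=(0, 2) under max, adds 1 for P1 → (1, 3)
target: VC(#4) = (1, 3)

(1, 3)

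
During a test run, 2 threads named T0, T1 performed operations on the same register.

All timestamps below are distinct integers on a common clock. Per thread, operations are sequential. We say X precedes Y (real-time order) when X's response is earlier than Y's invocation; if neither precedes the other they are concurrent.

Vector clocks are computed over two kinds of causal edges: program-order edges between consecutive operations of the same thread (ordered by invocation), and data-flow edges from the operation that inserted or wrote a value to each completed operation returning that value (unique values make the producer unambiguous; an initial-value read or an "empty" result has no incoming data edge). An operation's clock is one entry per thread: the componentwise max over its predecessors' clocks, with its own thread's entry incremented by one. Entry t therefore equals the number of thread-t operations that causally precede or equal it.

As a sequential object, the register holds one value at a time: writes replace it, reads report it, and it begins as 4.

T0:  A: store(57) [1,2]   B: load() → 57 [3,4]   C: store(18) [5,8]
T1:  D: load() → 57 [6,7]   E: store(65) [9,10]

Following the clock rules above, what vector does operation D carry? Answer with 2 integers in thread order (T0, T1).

(1, 1)

root op A, invoked 1: fresh clock plus T0's own tick → (1, 0)
invoked at 6, D merges VC(A)=(1, 0) and bumps T1's slot → (1, 1)
invoked at 3, B merges VC(A)=(1, 0) and bumps T0's slot → (2, 0)
invoked at 9, E merges VC(D)=(1, 1) and bumps T1's slot → (1, 2)
invoked at 5, C merges VC(B)=(2, 0) and bumps T0's slot → (3, 0)
target: VC(D) = (1, 1)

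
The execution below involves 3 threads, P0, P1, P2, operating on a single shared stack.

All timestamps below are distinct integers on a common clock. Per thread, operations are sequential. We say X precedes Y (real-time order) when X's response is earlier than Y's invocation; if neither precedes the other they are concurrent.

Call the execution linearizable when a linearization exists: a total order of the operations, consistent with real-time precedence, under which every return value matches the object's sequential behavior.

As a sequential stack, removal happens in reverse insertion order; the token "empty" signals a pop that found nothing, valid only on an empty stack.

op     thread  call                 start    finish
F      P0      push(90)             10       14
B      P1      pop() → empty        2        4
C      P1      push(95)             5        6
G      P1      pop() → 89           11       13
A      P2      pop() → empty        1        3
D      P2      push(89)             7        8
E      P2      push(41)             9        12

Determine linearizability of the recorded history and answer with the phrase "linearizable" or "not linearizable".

linearizable

witness order: A, B, C, D, G, E, F
step 1: A pop() → empty — stack <>
step 2: B pop() → empty — stack <>
step 3: C push(95) — stack <95>
step 4: D push(89) — stack <95,89>
step 5: G pop() → 89 — stack <95>
step 6: E push(41) — stack <95,41>
step 7: F push(90) — stack <95,41,90>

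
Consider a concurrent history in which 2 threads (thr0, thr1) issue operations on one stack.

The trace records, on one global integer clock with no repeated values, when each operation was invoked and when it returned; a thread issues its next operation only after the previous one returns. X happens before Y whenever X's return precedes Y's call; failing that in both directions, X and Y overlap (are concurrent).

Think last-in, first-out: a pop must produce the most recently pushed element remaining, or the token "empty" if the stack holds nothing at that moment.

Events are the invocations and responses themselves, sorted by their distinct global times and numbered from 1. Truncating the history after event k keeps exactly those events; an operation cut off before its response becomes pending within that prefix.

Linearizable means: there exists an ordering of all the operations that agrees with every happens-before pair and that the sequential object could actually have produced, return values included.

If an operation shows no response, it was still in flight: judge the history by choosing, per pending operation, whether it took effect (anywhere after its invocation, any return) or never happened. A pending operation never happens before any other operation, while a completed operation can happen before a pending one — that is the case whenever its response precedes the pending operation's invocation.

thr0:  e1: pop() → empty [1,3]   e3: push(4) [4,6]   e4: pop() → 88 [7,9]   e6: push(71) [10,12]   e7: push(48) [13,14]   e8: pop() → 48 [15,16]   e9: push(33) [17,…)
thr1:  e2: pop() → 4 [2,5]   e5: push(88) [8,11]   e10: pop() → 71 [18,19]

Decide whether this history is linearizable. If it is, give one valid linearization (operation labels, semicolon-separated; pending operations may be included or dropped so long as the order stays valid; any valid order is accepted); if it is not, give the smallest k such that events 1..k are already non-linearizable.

linearizable — witness: e1; e3; e2; e5; e4; e6; e7; e8; e10

step 1: e1 pop() → empty — stack <>
step 2: e3 push(4) — stack <4>
step 3: e2 pop() → 4 — stack <>
step 4: e5 push(88) — stack <88>
step 5: e4 pop() → 88 — stack <>
step 6: e6 push(71) — stack <71>
step 7: e7 push(48) — stack <71,48>
step 8: e8 pop() → 48 — stack <71>
step 9: e10 pop() → 71 — stack <>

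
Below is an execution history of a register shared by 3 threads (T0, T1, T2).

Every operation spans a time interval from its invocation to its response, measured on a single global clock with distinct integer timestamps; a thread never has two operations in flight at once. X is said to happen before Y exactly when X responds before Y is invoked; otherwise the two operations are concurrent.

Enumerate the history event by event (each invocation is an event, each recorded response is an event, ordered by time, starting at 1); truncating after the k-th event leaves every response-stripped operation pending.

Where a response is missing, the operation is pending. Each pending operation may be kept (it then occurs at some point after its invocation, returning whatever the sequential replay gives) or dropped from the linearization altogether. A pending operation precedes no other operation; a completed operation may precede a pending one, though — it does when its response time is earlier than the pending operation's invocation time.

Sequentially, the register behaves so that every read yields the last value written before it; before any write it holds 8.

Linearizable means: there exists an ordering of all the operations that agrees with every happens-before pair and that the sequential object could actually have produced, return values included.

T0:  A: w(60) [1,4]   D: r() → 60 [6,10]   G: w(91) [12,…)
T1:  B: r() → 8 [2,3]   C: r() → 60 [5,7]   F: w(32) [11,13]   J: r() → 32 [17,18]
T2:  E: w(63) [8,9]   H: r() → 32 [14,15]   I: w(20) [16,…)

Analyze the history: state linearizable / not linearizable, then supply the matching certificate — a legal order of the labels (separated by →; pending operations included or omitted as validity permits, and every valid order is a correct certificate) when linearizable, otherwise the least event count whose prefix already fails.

1. B r() → 8, leaving value 8
2. A w(60), leaving value 60
3. C r() → 60, leaving value 60
4. D r() → 60, leaving value 60
5. E w(63), leaving value 63
6. F w(32), leaving value 32
7. H r() → 32, leaving value 32
8. J r() → 32, leaving value 32

linearizable — witness: B → A → C → D → E → F → H → J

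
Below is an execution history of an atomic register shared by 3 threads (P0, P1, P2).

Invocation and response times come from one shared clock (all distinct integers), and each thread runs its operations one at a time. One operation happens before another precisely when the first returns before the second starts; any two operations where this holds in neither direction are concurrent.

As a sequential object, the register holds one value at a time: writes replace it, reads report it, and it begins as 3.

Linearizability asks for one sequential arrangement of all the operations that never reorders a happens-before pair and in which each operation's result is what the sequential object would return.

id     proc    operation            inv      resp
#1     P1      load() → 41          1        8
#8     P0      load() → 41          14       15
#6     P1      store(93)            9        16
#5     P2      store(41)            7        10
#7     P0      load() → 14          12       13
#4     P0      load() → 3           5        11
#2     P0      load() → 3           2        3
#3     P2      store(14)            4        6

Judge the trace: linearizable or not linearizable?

the violation lands at event 13, #7's response at time 13: events 1..12 linearize, events 1..13 do not
all 15 real-time-respecting orders fail — 6 completed atomic register operations, no legal replay
no completion choice of the 1 pending operation (#6) rescues it — every subset was tried
sample order #1, #2, #3, #4, #5, #7 (pending dropped) stalls at step 1 — #1 load() → 41 has no legal effect
sample order #1, #2, #3, #5, #4, #7 (pending dropped) stalls at step 1 — #1 load() → 41 has no legal effect

not linearizable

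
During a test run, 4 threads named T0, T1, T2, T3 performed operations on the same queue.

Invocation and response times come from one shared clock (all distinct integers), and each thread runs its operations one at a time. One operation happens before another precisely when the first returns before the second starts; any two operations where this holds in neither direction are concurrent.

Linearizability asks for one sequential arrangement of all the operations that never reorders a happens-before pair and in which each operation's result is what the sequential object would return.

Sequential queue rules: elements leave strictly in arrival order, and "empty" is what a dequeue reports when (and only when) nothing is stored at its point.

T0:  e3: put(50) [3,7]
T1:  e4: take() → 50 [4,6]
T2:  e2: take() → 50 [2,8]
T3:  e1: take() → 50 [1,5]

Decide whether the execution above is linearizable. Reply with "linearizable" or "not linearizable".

not linearizable

through event 5 a valid linearization exists; event 6 (e4 responding at time 6) ends that
the 2 completed operations admit 2 real-time orders; each fails the queue replay
no escape via the 2 pending operations (e2, e3): every completion choice fails
sample order e1, e4 (pending dropped) stalls at step 1 — e1 take() → 50 has no legal effect
sample order e4, e1 (pending dropped) stalls at step 1 — e4 take() → 50 has no legal effect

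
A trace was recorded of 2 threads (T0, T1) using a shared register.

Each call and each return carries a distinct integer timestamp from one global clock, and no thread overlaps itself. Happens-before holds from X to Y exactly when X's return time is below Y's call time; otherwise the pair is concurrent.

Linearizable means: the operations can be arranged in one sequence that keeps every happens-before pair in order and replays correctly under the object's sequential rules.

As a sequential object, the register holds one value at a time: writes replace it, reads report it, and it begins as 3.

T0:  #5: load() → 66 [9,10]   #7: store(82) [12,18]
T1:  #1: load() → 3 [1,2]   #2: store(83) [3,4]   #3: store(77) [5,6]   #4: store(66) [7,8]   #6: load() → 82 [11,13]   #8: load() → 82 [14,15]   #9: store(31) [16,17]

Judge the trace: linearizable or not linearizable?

one valid linearization: #1, #2, #3, #4, #5, #7, #6, #8, #9
after step 1 (#1 load() → 3): value 3
after step 2 (#2 store(83)): value 83
after step 3 (#3 store(77)): value 77
after step 4 (#4 store(66)): value 66
after step 5 (#5 load() → 66): value 66
after step 6 (#7 store(82)): value 82
after step 7 (#6 load() → 82): value 82
after step 8 (#8 load() → 82): value 82
after step 9 (#9 store(31)): value 31

linearizable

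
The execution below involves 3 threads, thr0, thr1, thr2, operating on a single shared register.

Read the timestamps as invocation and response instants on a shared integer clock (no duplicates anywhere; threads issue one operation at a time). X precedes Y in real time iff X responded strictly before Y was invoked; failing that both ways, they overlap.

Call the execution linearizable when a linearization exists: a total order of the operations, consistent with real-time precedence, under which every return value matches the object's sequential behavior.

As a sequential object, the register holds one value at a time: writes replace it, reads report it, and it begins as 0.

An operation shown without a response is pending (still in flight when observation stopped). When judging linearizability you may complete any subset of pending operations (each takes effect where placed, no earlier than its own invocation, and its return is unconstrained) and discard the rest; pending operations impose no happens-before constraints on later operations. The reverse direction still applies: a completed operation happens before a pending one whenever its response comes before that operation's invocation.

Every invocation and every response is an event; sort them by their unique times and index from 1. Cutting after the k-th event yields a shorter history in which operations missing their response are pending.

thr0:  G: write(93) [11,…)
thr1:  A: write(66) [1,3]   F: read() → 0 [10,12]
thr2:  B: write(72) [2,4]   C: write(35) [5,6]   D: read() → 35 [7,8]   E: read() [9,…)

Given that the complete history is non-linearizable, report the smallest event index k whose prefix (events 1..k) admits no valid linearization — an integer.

events 1..11 are linearizable, e.g. via A, B, C, D:
step 1: A write(66) — value 66
step 2: B write(72) — value 72
step 3: C write(35) — value 35
step 4: D read() → 35 — value 35
include event 12 — F responding at 12 — and every candidate order breaks
include/drop combinations of the 2 pending operations (E, G) were all tried; none helps
take A, B, C, D, F (pending dropped): step 5 already fails, because F read() → 0 cannot occur there
take B, A, C, D, F (pending dropped): step 5 already fails, because F read() → 0 cannot occur there

12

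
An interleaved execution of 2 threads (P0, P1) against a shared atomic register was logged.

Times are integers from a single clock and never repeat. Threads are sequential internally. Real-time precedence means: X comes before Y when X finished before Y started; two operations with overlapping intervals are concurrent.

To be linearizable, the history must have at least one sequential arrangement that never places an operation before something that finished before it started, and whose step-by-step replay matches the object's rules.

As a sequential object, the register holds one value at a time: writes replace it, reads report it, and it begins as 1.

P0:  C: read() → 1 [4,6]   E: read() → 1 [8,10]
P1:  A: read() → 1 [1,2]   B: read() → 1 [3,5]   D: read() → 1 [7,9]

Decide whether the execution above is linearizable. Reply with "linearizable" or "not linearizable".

linearizable

a witness: A, B, C, D, E
step 1: A read() → 1 — value 1
step 2: B read() → 1 — value 1
step 3: C read() → 1 — value 1
step 4: D read() → 1 — value 1
step 5: E read() → 1 — value 1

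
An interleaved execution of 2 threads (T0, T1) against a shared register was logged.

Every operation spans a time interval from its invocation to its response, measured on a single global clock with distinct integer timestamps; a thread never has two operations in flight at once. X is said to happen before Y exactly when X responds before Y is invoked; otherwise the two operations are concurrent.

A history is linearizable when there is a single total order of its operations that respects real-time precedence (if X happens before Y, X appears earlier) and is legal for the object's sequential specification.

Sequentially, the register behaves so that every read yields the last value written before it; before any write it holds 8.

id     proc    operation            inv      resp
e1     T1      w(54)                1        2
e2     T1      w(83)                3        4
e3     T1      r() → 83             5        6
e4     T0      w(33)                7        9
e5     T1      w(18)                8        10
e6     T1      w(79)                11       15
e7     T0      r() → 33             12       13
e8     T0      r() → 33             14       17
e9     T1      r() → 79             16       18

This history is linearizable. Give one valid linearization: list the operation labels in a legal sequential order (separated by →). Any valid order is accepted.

1. e1 w(54), leaving value 54
2. e2 w(83), leaving value 83
3. e3 r() → 83, leaving value 83
4. e5 w(18), leaving value 18
5. e4 w(33), leaving value 33
6. e7 r() → 33, leaving value 33
7. e8 r() → 33, leaving value 33
8. e6 w(79), leaving value 79
9. e9 r() → 79, leaving value 79

e1 → e2 → e3 → e5 → e4 → e7 → e8 → e6 → e9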